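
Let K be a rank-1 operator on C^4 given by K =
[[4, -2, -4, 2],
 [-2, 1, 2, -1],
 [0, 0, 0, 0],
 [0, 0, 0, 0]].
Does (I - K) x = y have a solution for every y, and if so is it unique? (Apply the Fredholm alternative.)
(I - K) is invertible (det(I - K) = -4 ≠ 0), so for every y in C^4 the equation (I - K) x = y has a unique solution.

K has rank 1, so it is an outer product K = u v^T: every row of K is a multiple of one row vector. Reading off the entries, u = (-2, 1, 0, 0) and v = (-2, 1, 2, -1) (row i of K equals u_i·v^T). A rank-one matrix u v^T satisfies K u = u (v·u) and kills the (3)-dimensional subspace v^⊥, so its characteristic polynomial is lambda^3 (lambda - v·u) with v·u = tr K = 5. Hence the eigenvalues of I - K are 1 (multiplicity 3) and 1 - (5) = -4, so det(I - K) = -4. (Direct check: I - K =
[[-3, 2, 4, -2],
 [2, 0, -2, 1],
 [0, 0, 1, 0],
 [0, 0, 0, 1]]
has determinant -4.) The finite-dimensional Fredholm alternative says: either (I - K) is invertible, or ker(I - K) ≠ {0} and then range(I - K) = ker((I - K)^*)^⊥, with dim ker(I - K) = dim ker((I - K)^*). Since det(I - K) ≠ 0, 1 is not an eigenvalue of K and ker(I - K) = {0}, so we are in the first case: for every y there is a unique x = (I - K)^(-1) y. Explicitly, by the Sherman–Morrison formula, (I - u v^T)^(-1) = I + u v^T/(1 - v·u), i.e. (I - K)^(-1) = I + K/(-4).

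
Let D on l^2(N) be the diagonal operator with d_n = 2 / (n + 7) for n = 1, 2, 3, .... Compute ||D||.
||D|| = 1/4 (attained at n = 1)

For D diagonal, ||D|| = sup_n |d_n| = sup_n 2/(n + 7). This is positive and strictly decreasing in n, so the supremum is attained at n = 1: d_1 = 2/(1 + 7) = 1/4. Hence ||D|| = 1/4.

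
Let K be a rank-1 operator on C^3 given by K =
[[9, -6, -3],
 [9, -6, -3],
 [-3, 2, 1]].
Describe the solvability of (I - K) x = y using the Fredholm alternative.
(I - K) is invertible (det(I - K) = -3 ≠ 0), so for every y in C^3 the equation (I - K) x = y has a unique solution.

K has rank 1, so it is an outer product K = u v^T: every row of K is a multiple of one row vector. Reading off the entries, u = (3, 3, -1) and v = (3, -2, -1) (row i of K equals u_i·v^T). A rank-one matrix u v^T satisfies K u = u (v·u) and kills the (2)-dimensional subspace v^⊥, so its characteristic polynomial is lambda^2 (lambda - v·u) with v·u = tr K = 4. Hence the eigenvalues of I - K are 1 (multiplicity 2) and 1 - (4) = -3, so det(I - K) = -3. (Direct check: I - K =
[[-8, 6, 3],
 [-9, 7, 3],
 [3, -2, 0]]
has determinant -3.) The finite-dimensional Fredholm alternative says: either (I - K) is invertible, or ker(I - K) ≠ {0} and then range(I - K) = ker((I - K)^*)^⊥, with dim ker(I - K) = dim ker((I - K)^*). Since det(I - K) ≠ 0, 1 is not an eigenvalue of K and ker(I - K) = {0}, so we are in the first case: for every y there is a unique x = (I - K)^(-1) y. Explicitly, by the Sherman–Morrison formula, (I - u v^T)^(-1) = I + u v^T/(1 - v·u), i.e. (I - K)^(-1) = I + K/(-3).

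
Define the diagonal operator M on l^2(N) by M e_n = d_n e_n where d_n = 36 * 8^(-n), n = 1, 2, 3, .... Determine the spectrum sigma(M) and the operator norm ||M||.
sigma(M) = {36 * 8^(-n) : n ≥ 1} ∪ {0}; ||M|| = 9/2

A bounded diagonal operator on l^2 with diagonal entries d_n has spectrum equal to the closure of {d_n : n ≥ 1}: every d_n is an eigenvalue (with eigenvector e_n), so {d_n} ⊂ sigma(M); the spectrum is closed, so its closure is too; and for lambda not in the closure, (M - lambda I) has bounded inverse (the diagonal entries 1/(d_n - lambda) are bounded). For our sequence d_n = 36 * 8^(-n), n = 1, 2, 3, ...:
  - {d_n} = {36 * 8^(-n) : n ≥ 1}; the only limit point is 0
  - closure = {36 * 8^(-n) : n ≥ 1} ∪ {0}
For the norm: a diagonal operator has ||M|| = sup_n |d_n|. Here d_n = 36 * 8^(-n) is positive and decreasing, so sup_n |d_n| = d_1 = 36/8 = 9/2. So ||M|| = 9/2.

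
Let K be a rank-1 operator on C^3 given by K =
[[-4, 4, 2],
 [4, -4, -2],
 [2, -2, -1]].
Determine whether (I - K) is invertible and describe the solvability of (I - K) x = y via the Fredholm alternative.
(I - K) is invertible (det(I - K) = 10 ≠ 0), so for every y in C^3 the equation (I - K) x = y has a unique solution.

K has rank 1, so it is an outer product K = u v^T: every row of K is a multiple of one row vector. Reading off the entries, u = (2, -2, -1) and v = (-2, 2, 1) (row i of K equals u_i·v^T). A rank-one matrix u v^T satisfies K u = u (v·u) and kills the (2)-dimensional subspace v^⊥, so its characteristic polynomial is lambda^2 (lambda - v·u) with v·u = tr K = -9. Hence the eigenvalues of I - K are 1 (multiplicity 2) and 1 - (-9) = 10, so det(I - K) = 10. (Direct check: I - K =
[[5, -4, -2],
 [-4, 5, 2],
 [-2, 2, 2]]
has determinant 10.) The finite-dimensional Fredholm alternative says: either (I - K) is invertible, or ker(I - K) ≠ {0} and then range(I - K) = ker((I - K)^*)^⊥, with dim ker(I - K) = dim ker((I - K)^*). Since det(I - K) ≠ 0, 1 is not an eigenvalue of K and ker(I - K) = {0}, so we are in the first case: for every y there is a unique x = (I - K)^(-1) y. Explicitly, by the Sherman–Morrison formula, (I - u v^T)^(-1) = I + u v^T/(1 - v·u), i.e. (I - K)^(-1) = I + K/(10).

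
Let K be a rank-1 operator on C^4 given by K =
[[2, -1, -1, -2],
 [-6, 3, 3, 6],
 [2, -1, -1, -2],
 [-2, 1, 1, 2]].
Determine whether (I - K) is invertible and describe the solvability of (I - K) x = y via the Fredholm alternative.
(I - K) is invertible (det(I - K) = -5 ≠ 0), so for every y in C^4 the equation (I - K) x = y has a unique solution.

K has rank 1, so it is an outer product K = u v^T: every row of K is a multiple of one row vector. Reading off the entries, u = (1, -3, 1, -1) and v = (2, -1, -1, -2) (row i of K equals u_i·v^T). A rank-one matrix u v^T satisfies K u = u (v·u) and kills the (3)-dimensional subspace v^⊥, so its characteristic polynomial is lambda^3 (lambda - v·u) with v·u = tr K = 6. Hence the eigenvalues of I - K are 1 (multiplicity 3) and 1 - (6) = -5, so det(I - K) = -5. (Direct check: I - K =
[[-1, 1, 1, 2],
 [6, -2, -3, -6],
 [-2, 1, 2, 2],
 [2, -1, -1, -1]]
has determinant -5.) The finite-dimensional Fredholm alternative says: either (I - K) is invertible, or ker(I - K) ≠ {0} and then range(I - K) = ker((I - K)^*)^⊥, with dim ker(I - K) = dim ker((I - K)^*). Since det(I - K) ≠ 0, 1 is not an eigenvalue of K and ker(I - K) = {0}, so we are in the first case: for every y there is a unique x = (I - K)^(-1) y. Explicitly, by the Sherman–Morrison formula, (I - u v^T)^(-1) = I + u v^T/(1 - v·u), i.e. (I - K)^(-1) = I + K/(-5).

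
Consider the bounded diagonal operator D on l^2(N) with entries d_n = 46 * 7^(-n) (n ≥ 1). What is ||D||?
||D|| = 46/7 (attained at n = 1)

For D diagonal, ||D|| = sup_n |d_n|. The sequence d_n = 46 * 7^(-n) is positive and strictly decreasing (ratio 7^(-1) < 1), so the supremum is d_1 = 46/7. Hence ||D|| = 46/7.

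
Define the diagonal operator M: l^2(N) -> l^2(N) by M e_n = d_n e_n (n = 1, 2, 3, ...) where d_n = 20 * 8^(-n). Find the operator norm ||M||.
||M|| = 5/2 (attained at n = 1)

For M diagonal, ||M|| = sup_n |d_n|. The sequence d_n = 20 * 8^(-n) is positive and strictly decreasing (ratio 8^(-1) < 1), so the supremum is d_1 = 20/8 = 5/2. Hence ||M|| = 5/2.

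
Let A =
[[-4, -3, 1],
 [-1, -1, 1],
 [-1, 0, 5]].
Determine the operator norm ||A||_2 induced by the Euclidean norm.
||A||_2 ≈ 6.15 (= sqrt(largest eigenvalue of A^T A))

||A||_2 = sigma_max(A) = sqrt(lambda_max(A^T A)). Form the symmetric matrix M = A^T A =
[[18, 13, -10],
 [13, 10, -4],
 [-10, -4, 27]].
Its characteristic polynomial (trace, sum of principal 2x2 minors, determinant of M give the coefficients) is
  p(λ) = det(λ I - M) = λ^3 - 55λ^2 + 651λ - 49.
No integer candidate from the rational root theorem (±divisors of 49) is a root, so the roots are irrational. The cubic discriminant is Δ = 177325904 > 0, so there are three distinct real roots. p(0) = -49 and p(1) = 548 have opposite signs, so a root lies in (0, 1); Newton's method refines it to λ ≈ 0.0758. p(17) = 36 and p(18) = -319 have opposite signs, so a root lies in (17, 18); Newton's method refines it to λ ≈ 17.1022. p(37) = -604 and p(38) = 141 have opposite signs, so a root lies in (37, 38); Newton's method refines it to λ ≈ 37.8221. Check (Vieta): the three roots sum to 55, matching tr M = 55.
So the eigenvalues of A^T A are ≈ 0.0758, 17.1022, 37.8221 (all ≥ 0, as they must be for A^T A). The largest is λ_max ≈ 37.8221, hence ||A||_2 = sqrt(λ_max) ≈ 6.15.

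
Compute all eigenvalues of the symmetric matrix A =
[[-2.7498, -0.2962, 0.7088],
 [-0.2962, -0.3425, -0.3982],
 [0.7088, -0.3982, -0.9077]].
sigma(A) ≈ {-3, -1, 0}

A is real symmetric, so its spectrum consists of real eigenvalues. Expanding the characteristic polynomial of the displayed matrix gives
  det(λ I - A) = p(λ) = λ^3 + (4)λ^2 + (3)λ + (0).
Solving p(λ) = 0 yields eigenvalues ≈ -3, -1, 0. (A is shown rounded to 4 decimals, so these recover the underlying integer eigenvalues to within that precision.)
Verification: the trace of A = -4 equals the sum of eigenvalues -4, and det(A) ≈ 0.0000 matches the eigenvalue product 0.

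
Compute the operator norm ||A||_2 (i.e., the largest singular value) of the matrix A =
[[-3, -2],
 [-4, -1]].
||A||_2 = sqrt((30 + sqrt(800))/2) ≈ 5.3983 (= sqrt(largest eigenvalue of A^T A))

||A||_2 = sigma_max(A) = sqrt(lambda_max(A^T A)). Form the symmetric matrix M = A^T A =
[[25, 10],
 [10, 5]].
Its characteristic polynomial (trace, determinant of M give the coefficients) is
  p(λ) = det(λ I - M) = λ^2 - 30λ + 25.
For λ^2 - 30λ + 25 the discriminant is 800. It is nonnegative but not a perfect square, so the roots are real and irrational: λ = (30 ± sqrt(800))/2 ≈ 29.1421, 0.8579.
So the eigenvalues of A^T A are ≈ 0.8579, 29.1421 (all ≥ 0, as they must be for A^T A). The largest is λ_max = (30 + sqrt(800))/2 ≈ 29.1421, hence ||A||_2 = sqrt(λ_max) = sqrt((30 + sqrt(800))/2) ≈ 5.3983.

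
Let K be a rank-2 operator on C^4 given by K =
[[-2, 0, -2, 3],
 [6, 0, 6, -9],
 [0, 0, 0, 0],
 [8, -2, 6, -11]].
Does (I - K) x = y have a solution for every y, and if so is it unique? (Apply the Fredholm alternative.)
(I - K) is invertible (det(I - K) = -6 ≠ 0), so for every y in C^4 the equation (I - K) x = y has a unique solution.

K has rank 2 and factors as K = U V^T = u1 v1^T + u2 v2^T with u1 = (0, 0, 0, -2), v1 = (-1, 1, 0, 1), u2 = (-1, 3, 0, 3), v2 = (2, 0, 2, -3) (multiplying out reproduces the displayed K). The nonzero eigenvalues of U V^T coincide with those of the 2 x 2 matrix G = V^T U = [[v1·u1, v1·u2], [v2·u1, v2·u2]] = [[-2, 7], [6, -11]], and by the Sylvester determinant identity det(I_4 - U V^T) = det(I_2 - V^T U) = det([[3, -7], [-6, 12]]) = (3)(12) - (-7)(-6) = -6. (Direct check: I - K =
[[3, 0, 2, -3],
 [-6, 1, -6, 9],
 [0, 0, 1, 0],
 [-8, 2, -6, 12]]
has determinant -6.) The finite-dimensional Fredholm alternative says: either (I - K) is invertible, or ker(I - K) ≠ {0} and then range(I - K) = ker((I - K)^*)^⊥, with dim ker(I - K) = dim ker((I - K)^*). Since det(I - K) ≠ 0, 1 is not an eigenvalue of K and ker(I - K) = {0}, so we are in the first case: for every y there is a unique x = (I - K)^(-1) y. (Explicitly, by the Woodbury identity, (I - U V^T)^(-1) = I + U (I_2 - G)^(-1) V^T.)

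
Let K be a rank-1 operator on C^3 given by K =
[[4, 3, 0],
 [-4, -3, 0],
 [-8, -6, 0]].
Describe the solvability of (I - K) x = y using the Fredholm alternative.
(I - K) is singular (det(I - K) = 0, i.e. 1 ∈ sigma(K)). (I - K) x = y is solvable iff y ⊥ ker((I - K)^*) = span{(4, 3, 0)}, i.e. iff 4y_1 + 3y_2 = 0. When solvable, the solutions are x = y + c·(1, -1, -2), c arbitrary (ker(I - K) = span{(1, -1, -2)}, dimension 1).

K has rank 1, so it is an outer product K = u v^T: every row of K is a multiple of one row vector. Reading off the entries, u = (1, -1, -2) and v = (4, 3, 0) (row i of K equals u_i·v^T). A rank-one matrix u v^T satisfies K u = u (v·u) and kills the (2)-dimensional subspace v^⊥, so its characteristic polynomial is lambda^2 (lambda - v·u) with v·u = tr K = 1. Hence the eigenvalues of I - K are 1 (multiplicity 2) and 1 - (1) = 0, so det(I - K) = 0. (Direct check: I - K =
[[-3, -3, 0],
 [4, 4, 0],
 [8, 6, 1]]
has determinant 0.) So 1 is an eigenvalue of K and (I - K) is not invertible. The finite-dimensional Fredholm alternative says: either (I - K) is invertible, or ker(I - K) ≠ {0} and then range(I - K) = ker((I - K)^*)^⊥, with dim ker(I - K) = dim ker((I - K)^*). We are in the second case, so we need both kernels. Kernel of I - K: (I - K) u = u - u (v·u) = u - u = 0, so ker(I - K) = span{u} = span{(1, -1, -2)} (it is exactly 1-dimensional because rank(I - K) = 2). Kernel of the adjoint: K is real, so (I - K)^* = I - K^T = I - v u^T, and (I - v u^T) v = v - v (u·v) = 0; hence ker((I - K)^*) = span{v} = span{(4, 3, 0)}. Therefore (I - K) x = y is solvable iff <y, v> = 0, i.e. iff 4y_1 + 3y_2 = 0. When this holds, K y = u (v·y) = 0, so (I - K) y = y and x = y is a particular solution; the full solution set is the line x = y + c·u = y + c·(1, -1, -2), c ∈ C.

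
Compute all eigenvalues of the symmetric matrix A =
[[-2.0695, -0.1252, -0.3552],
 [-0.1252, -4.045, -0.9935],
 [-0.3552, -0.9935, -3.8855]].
sigma(A) ≈ {-5, -3, -2}

A is real symmetric, so its spectrum consists of real eigenvalues. Expanding the characteristic polynomial of the displayed matrix gives
  det(λ I - A) = p(λ) = λ^3 + (10)λ^2 + (31)λ + (30).
Solving p(λ) = 0 yields eigenvalues ≈ -5, -3, -2. (A is shown rounded to 4 decimals, so these recover the underlying integer eigenvalues to within that precision.)
Verification: the trace of A = -10 equals the sum of eigenvalues -10, and det(A) ≈ -30.0004 matches the eigenvalue product -30.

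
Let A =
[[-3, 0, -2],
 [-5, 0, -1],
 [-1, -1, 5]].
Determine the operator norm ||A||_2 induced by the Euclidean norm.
||A||_2 ≈ 6.2533 (= sqrt(largest eigenvalue of A^T A))

||A||_2 = sigma_max(A) = sqrt(lambda_max(A^T A)). Form the symmetric matrix M = A^T A =
[[35, 1, 6],
 [1, 1, -5],
 [6, -5, 30]].
Its characteristic polynomial (trace, sum of principal 2x2 minors, determinant of M give the coefficients) is
  p(λ) = det(λ I - M) = λ^3 - 66λ^2 + 1053λ - 49.
No integer candidate from the rational root theorem (±divisors of 49) is a root, so the roots are irrational. The cubic discriminant is Δ = 164551689 > 0, so there are three distinct real roots. p(0) = -49 and p(1) = 939 have opposite signs, so a root lies in (0, 1); Newton's method refines it to λ ≈ 0.0467. p(26) = 289 and p(27) = -49 have opposite signs, so a root lies in (26, 27); Newton's method refines it to λ ≈ 26.8498. p(39) = -49 and p(40) = 471 have opposite signs, so a root lies in (39, 40); Newton's method refines it to λ ≈ 39.1035. Check (Vieta): the three roots sum to 66, matching tr M = 66.
So the eigenvalues of A^T A are ≈ 0.0467, 26.8498, 39.1035 (all ≥ 0, as they must be for A^T A). The largest is λ_max ≈ 39.1035, hence ||A||_2 = sqrt(λ_max) ≈ 6.2533.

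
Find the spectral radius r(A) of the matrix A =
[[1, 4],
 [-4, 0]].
r(A) = 4

The eigenvalues of A are the roots of its characteristic polynomial. With M = A (coefficients from the trace and determinant):
  p(λ) = det(λ I - M) = λ^2 - λ + 16.
For λ^2 - λ + 16 the discriminant is -63. It is negative, so the roots are the complex-conjugate pair λ = 1/2 ± (sqrt(63)/2) i ≈ 0.5 ± 3.9686i. For a conjugate pair the product of the roots equals the constant term, so |λ|^2 = 16 and |λ| = sqrt(16) = 4.
Thus the eigenvalues (to 4 decimals) are 0.5 ± 3.9686i (modulus 4). The spectral radius is the largest modulus: r(A) = 4. (Cross-check: r(A) ≤ ||A||_2 ≈ 4.5311; equality holds whenever A is normal, though it can also hold for some non-normal A.)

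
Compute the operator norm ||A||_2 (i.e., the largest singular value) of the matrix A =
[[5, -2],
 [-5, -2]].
||A||_2 = sqrt(50) ≈ 7.0711 (= sqrt(largest eigenvalue of A^T A))

||A||_2 = sigma_max(A) = sqrt(lambda_max(A^T A)). Form the symmetric matrix M = A^T A =
[[50, 0],
 [0, 8]].
Its characteristic polynomial (trace, determinant of M give the coefficients) is
  p(λ) = det(λ I - M) = λ^2 - 58λ + 400.
For λ^2 - 58λ + 400 the discriminant is 1764. It is a perfect square (42^2), so the roots are rational: λ = (58 ± 42)/2 = 50, 8.
So the eigenvalues of A^T A are ≈ 8, 50 (all ≥ 0, as they must be for A^T A). The largest is λ_max = 50, hence ||A||_2 = sqrt(λ_max) = sqrt(50) ≈ 7.0711.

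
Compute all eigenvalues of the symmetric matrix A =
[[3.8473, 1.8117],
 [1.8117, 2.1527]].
sigma(A) ≈ {1, 5}

A is real symmetric, so its spectrum consists of real eigenvalues. Expanding the characteristic polynomial of the displayed matrix gives
  det(λ I - A) = p(λ) = λ^2 + (-6)λ + (5).
Solving p(λ) = 0 yields eigenvalues ≈ 1, 5. (A is shown rounded to 4 decimals, so these recover the underlying integer eigenvalues to within that precision.)
Verification: the trace of A = 6 equals the sum of eigenvalues 6, and det(A) ≈ 4.9998 matches the eigenvalue product 5.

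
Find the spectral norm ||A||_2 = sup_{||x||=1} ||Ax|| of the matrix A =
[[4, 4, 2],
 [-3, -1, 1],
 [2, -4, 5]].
||A||_2 ≈ 6.7398 (= sqrt(largest eigenvalue of A^T A))

||A||_2 = sigma_max(A) = sqrt(lambda_max(A^T A)). Form the symmetric matrix M = A^T A =
[[29, 11, 15],
 [11, 33, -13],
 [15, -13, 30]].
Its characteristic polynomial (trace, sum of principal 2x2 minors, determinant of M give the coefficients) is
  p(λ) = det(λ I - M) = λ^3 - 92λ^2 + 2302λ - 8464.
No integer candidate from the rational root theorem (±divisors of 8464) is a root, so the roots are irrational. The cubic discriminant is Δ = 25586272 > 0, so there are three distinct real roots. p(4) = -664 and p(5) = 871 have opposite signs, so a root lies in (4, 5); Newton's method refines it to λ ≈ 4.4201. p(42) = 20 and p(43) = -79 have opposite signs, so a root lies in (42, 43); Newton's method refines it to λ ≈ 42.1554. p(45) = -49 and p(46) = 92 have opposite signs, so a root lies in (45, 46); Newton's method refines it to λ ≈ 45.4245. Check (Vieta): the three roots sum to 92, matching tr M = 92.
So the eigenvalues of A^T A are ≈ 4.4201, 42.1554, 45.4245 (all ≥ 0, as they must be for A^T A). The largest is λ_max ≈ 45.4245, hence ||A||_2 = sqrt(λ_max) ≈ 6.7398.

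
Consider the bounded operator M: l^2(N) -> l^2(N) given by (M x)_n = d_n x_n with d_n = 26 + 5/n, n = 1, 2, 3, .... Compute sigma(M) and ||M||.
sigma(M) = {26 + 5/n : n ≥ 1} ∪ {26}; ||M|| = 31

A bounded diagonal operator on l^2 with diagonal entries d_n has spectrum equal to the closure of {d_n : n ≥ 1}: every d_n is an eigenvalue (with eigenvector e_n), so {d_n} ⊂ sigma(M); the spectrum is closed, so its closure is too; and for lambda not in the closure, (M - lambda I) has bounded inverse (the diagonal entries 1/(d_n - lambda) are bounded). For our sequence d_n = 26 + 5/n, n = 1, 2, 3, ...:
  - {d_n} = {26 + 5/n : n ≥ 1}; the only limit point is 26
  - closure = {26 + 5/n : n ≥ 1} ∪ {26}
For the norm: a diagonal operator has ||M|| = sup_n |d_n|. Here d_n = 26 + 5/n is positive and decreasing, so sup_n |d_n| = d_1 = 26 + 5 = 31. So ||M|| = 31.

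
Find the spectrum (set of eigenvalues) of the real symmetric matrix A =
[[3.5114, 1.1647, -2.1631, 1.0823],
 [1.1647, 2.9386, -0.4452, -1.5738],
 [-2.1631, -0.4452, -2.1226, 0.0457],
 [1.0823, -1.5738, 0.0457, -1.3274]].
sigma(A) ≈ {-3, -2, 3, 5}

A is real symmetric, so its spectrum consists of real eigenvalues. Expanding the characteristic polynomial of the displayed matrix gives
  det(λ I - A) = p(λ) = λ^4 + (-3)λ^3 + (-19)λ^2 + (27.0013)λ + (90.0057).
Solving p(λ) = 0 yields eigenvalues ≈ -3, -2, 3, 5. (A is shown rounded to 4 decimals, so these recover the underlying integer eigenvalues to within that precision.)
Verification: the trace of A = 3 equals the sum of eigenvalues 3, and det(A) ≈ 90.0057 matches the eigenvalue product 90.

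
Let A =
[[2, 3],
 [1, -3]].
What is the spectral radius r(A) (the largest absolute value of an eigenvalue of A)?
r(A) = (1 + sqrt(37))/2 ≈ 3.5414

The eigenvalues of A are the roots of its characteristic polynomial. With M = A (coefficients from the trace and determinant):
  p(λ) = det(λ I - M) = λ^2 + λ - 9.
For λ^2 + λ - 9 the discriminant is 37. It is nonnegative but not a perfect square, so the roots are real and irrational: λ = (-1 ± sqrt(37))/2 ≈ 2.5414, -3.5414.
Thus the eigenvalues (to 4 decimals) are 2.5414 (modulus 2.5414); -3.5414 (modulus 3.5414). The spectral radius is the largest modulus: r(A) = (1 + sqrt(37))/2 ≈ 3.5414. (Cross-check: r(A) ≤ ||A||_2 ≈ 4.3196; equality holds whenever A is normal, though it can also hold for some non-normal A.)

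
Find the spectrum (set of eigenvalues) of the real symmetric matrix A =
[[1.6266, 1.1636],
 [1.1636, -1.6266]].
sigma(A) ≈ {-2, 2}

A is real symmetric, so its spectrum consists of real eigenvalues. Expanding the characteristic polynomial of the displayed matrix gives
  det(λ I - A) = p(λ) = λ^2 + (0)λ + (-4).
Solving p(λ) = 0 yields eigenvalues ≈ -2, 2. (A is shown rounded to 4 decimals, so these recover the underlying integer eigenvalues to within that precision.)
Verification: the trace of A = 0 equals the sum of eigenvalues 0, and det(A) ≈ -3.9998 matches the eigenvalue product -4.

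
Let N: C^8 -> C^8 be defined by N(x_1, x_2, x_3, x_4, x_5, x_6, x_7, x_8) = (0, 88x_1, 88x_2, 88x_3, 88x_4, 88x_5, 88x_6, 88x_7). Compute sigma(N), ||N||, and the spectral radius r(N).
sigma(N) = {0}; ||N|| = 88; r(N) = 0. (N is nilpotent with N^8 = 0.)

On C^8, N is a strictly lower-triangular matrix with 88 on the subdiagonal and zeros elsewhere, so its characteristic polynomial is lambda^8 and every eigenvalue is 0: sigma(N) = {0}. For the operator norm, N e_i = 88e_{i+1} for i = 1, ..., 7 and N e_8 = 0, so the singular values of N are 88 (with multiplicity 7) and 0; hence ||N|| = 88. The spectral radius r(N) = max|lambda| = 0. Note ||N|| > r(N) — characteristic of non-normal nilpotent operators. Indeed N^8 = 0.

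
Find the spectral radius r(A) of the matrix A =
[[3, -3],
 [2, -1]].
r(A) = sqrt(3) ≈ 1.7321

The eigenvalues of A are the roots of its characteristic polynomial. With M = A (coefficients from the trace and determinant):
  p(λ) = det(λ I - M) = λ^2 - 2λ + 3.
For λ^2 - 2λ + 3 the discriminant is -8. It is negative, so the roots are the complex-conjugate pair λ = 1 ± (sqrt(8)/2) i ≈ 1 ± 1.4142i. For a conjugate pair the product of the roots equals the constant term, so |λ|^2 = 3 and |λ| = sqrt(3) ≈ 1.7321.
Thus the eigenvalues (to 4 decimals) are 1 ± 1.4142i (modulus 1.7321). The spectral radius is the largest modulus: r(A) = sqrt(3) ≈ 1.7321. (Cross-check: r(A) ≤ ||A||_2 ≈ 4.7541; equality holds whenever A is normal, though it can also hold for some non-normal A.)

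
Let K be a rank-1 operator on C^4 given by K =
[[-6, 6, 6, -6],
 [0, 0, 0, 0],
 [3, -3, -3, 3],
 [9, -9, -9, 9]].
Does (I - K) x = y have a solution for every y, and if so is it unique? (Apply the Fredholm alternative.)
(I - K) is invertible (det(I - K) = 1 ≠ 0), so for every y in C^4 the equation (I - K) x = y has a unique solution.

K has rank 1, so it is an outer product K = u v^T: every row of K is a multiple of one row vector. Reading off the entries, u = (-2, 0, 1, 3) and v = (3, -3, -3, 3) (row i of K equals u_i·v^T). A rank-one matrix u v^T satisfies K u = u (v·u) and kills the (3)-dimensional subspace v^⊥, so its characteristic polynomial is lambda^3 (lambda - v·u) with v·u = tr K = 0. Hence the eigenvalues of I - K are 1 (multiplicity 3) and 1 - (0) = 1, so det(I - K) = 1. (Direct check: I - K =
[[7, -6, -6, 6],
 [0, 1, 0, 0],
 [-3, 3, 4, -3],
 [-9, 9, 9, -8]]
has determinant 1.) The finite-dimensional Fredholm alternative says: either (I - K) is invertible, or ker(I - K) ≠ {0} and then range(I - K) = ker((I - K)^*)^⊥, with dim ker(I - K) = dim ker((I - K)^*). Since det(I - K) ≠ 0, 1 is not an eigenvalue of K and ker(I - K) = {0}, so we are in the first case: for every y there is a unique x = (I - K)^(-1) y. Explicitly, by the Sherman–Morrison formula, (I - u v^T)^(-1) = I + u v^T/(1 - v·u), i.e. (I - K)^(-1) = I + K.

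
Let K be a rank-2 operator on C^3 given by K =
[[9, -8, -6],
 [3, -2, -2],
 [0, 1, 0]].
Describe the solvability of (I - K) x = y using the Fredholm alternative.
(I - K) is invertible (det(I - K) = 2 ≠ 0), so for every y in C^3 the equation (I - K) x = y has a unique solution.

K has rank 2 and factors as K = U V^T = u1 v1^T + u2 v2^T with u1 = (3, 1, 0), v1 = (3, -3, -2), u2 = (1, 1, 1), v2 = (0, 1, 0) (multiplying out reproduces the displayed K). The nonzero eigenvalues of U V^T coincide with those of the 2 x 2 matrix G = V^T U = [[v1·u1, v1·u2], [v2·u1, v2·u2]] = [[6, -2], [1, 1]], and by the Sylvester determinant identity det(I_3 - U V^T) = det(I_2 - V^T U) = det([[-5, 2], [-1, 0]]) = (-5)(0) - (2)(-1) = 2. (Direct check: I - K =
[[-8, 8, 6],
 [-3, 3, 2],
 [0, -1, 1]]
has determinant 2.) The finite-dimensional Fredholm alternative says: either (I - K) is invertible, or ker(I - K) ≠ {0} and then range(I - K) = ker((I - K)^*)^⊥, with dim ker(I - K) = dim ker((I - K)^*). Since det(I - K) ≠ 0, 1 is not an eigenvalue of K and ker(I - K) = {0}, so we are in the first case: for every y there is a unique x = (I - K)^(-1) y. (Explicitly, by the Woodbury identity, (I - U V^T)^(-1) = I + U (I_2 - G)^(-1) V^T.)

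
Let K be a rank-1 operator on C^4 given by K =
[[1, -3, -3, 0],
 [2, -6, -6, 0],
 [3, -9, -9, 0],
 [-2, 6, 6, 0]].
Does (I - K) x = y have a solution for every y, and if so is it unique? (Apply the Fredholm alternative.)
(I - K) is invertible (det(I - K) = 15 ≠ 0), so for every y in C^4 the equation (I - K) x = y has a unique solution.

K has rank 1, so it is an outer product K = u v^T: every row of K is a multiple of one row vector. Reading off the entries, u = (-1, -2, -3, 2) and v = (-1, 3, 3, 0) (row i of K equals u_i·v^T). A rank-one matrix u v^T satisfies K u = u (v·u) and kills the (3)-dimensional subspace v^⊥, so its characteristic polynomial is lambda^3 (lambda - v·u) with v·u = tr K = -14. Hence the eigenvalues of I - K are 1 (multiplicity 3) and 1 - (-14) = 15, so det(I - K) = 15. (Direct check: I - K =
[[0, 3, 3, 0],
 [-2, 7, 6, 0],
 [-3, 9, 10, 0],
 [2, -6, -6, 1]]
has determinant 15.) The finite-dimensional Fredholm alternative says: either (I - K) is invertible, or ker(I - K) ≠ {0} and then range(I - K) = ker((I - K)^*)^⊥, with dim ker(I - K) = dim ker((I - K)^*). Since det(I - K) ≠ 0, 1 is not an eigenvalue of K and ker(I - K) = {0}, so we are in the first case: for every y there is a unique x = (I - K)^(-1) y. Explicitly, by the Sherman–Morrison formula, (I - u v^T)^(-1) = I + u v^T/(1 - v·u), i.e. (I - K)^(-1) = I + K/(15).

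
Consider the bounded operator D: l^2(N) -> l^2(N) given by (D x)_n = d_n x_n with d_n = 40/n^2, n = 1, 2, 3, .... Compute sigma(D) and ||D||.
sigma(D) = {40/n^2 : n ≥ 1} ∪ {0}; ||D|| = 40

A bounded diagonal operator on l^2 with diagonal entries d_n has spectrum equal to the closure of {d_n : n ≥ 1}: every d_n is an eigenvalue (with eigenvector e_n), so {d_n} ⊂ sigma(D); the spectrum is closed, so its closure is too; and for lambda not in the closure, (D - lambda I) has bounded inverse (the diagonal entries 1/(d_n - lambda) are bounded). For our sequence d_n = 40/n^2, n = 1, 2, 3, ...:
  - {d_n} = {40/n^2 : n ≥ 1}; the only limit point is 0
  - closure = {40/n^2 : n ≥ 1} ∪ {0}
For the norm: a diagonal operator has ||D|| = sup_n |d_n|. Here d_n = 40/n^2 is positive and decreasing, so sup_n |d_n| = d_1 = 40. So ||D|| = 40.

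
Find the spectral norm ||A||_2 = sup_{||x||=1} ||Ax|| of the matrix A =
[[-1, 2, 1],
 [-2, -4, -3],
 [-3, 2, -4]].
||A||_2 ≈ 6.2927 (= sqrt(largest eigenvalue of A^T A))

||A||_2 = sigma_max(A) = sqrt(lambda_max(A^T A)). Form the symmetric matrix M = A^T A =
[[14, 0, 17],
 [0, 24, 6],
 [17, 6, 26]].
Its characteristic polynomial (trace, sum of principal 2x2 minors, determinant of M give the coefficients) is
  p(λ) = det(λ I - M) = λ^3 - 64λ^2 + 999λ - 1296.
No integer candidate from the rational root theorem (±divisors of 1296) is a root, so the roots are irrational. The cubic discriminant is Δ = 186994980 > 0, so there are three distinct real roots. p(1) = -360 and p(2) = 454 have opposite signs, so a root lies in (1, 2); Newton's method refines it to λ ≈ 1.4244. p(22) = 354 and p(23) = -8 have opposite signs, so a root lies in (22, 23); Newton's method refines it to λ ≈ 22.9777. p(39) = -360 and p(40) = 264 have opposite signs, so a root lies in (39, 40); Newton's method refines it to λ ≈ 39.598. Check (Vieta): the three roots sum to 64, matching tr M = 64.
So the eigenvalues of A^T A are ≈ 1.4244, 22.9777, 39.598 (all ≥ 0, as they must be for A^T A). The largest is λ_max ≈ 39.598, hence ||A||_2 = sqrt(λ_max) ≈ 6.2927.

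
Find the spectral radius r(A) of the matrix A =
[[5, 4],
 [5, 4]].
r(A) = 9

The eigenvalues of A are the roots of its characteristic polynomial. With M = A (coefficients from the trace and determinant):
  p(λ) = det(λ I - M) = λ^2 - 9λ.
For λ^2 - 9λ the discriminant is 81. It is a perfect square (9^2), so the roots are rational: λ = (9 ± 9)/2 = 9, 0.
Thus the eigenvalues (to 4 decimals) are 9 (modulus 9); 0 (modulus 0). The spectral radius is the largest modulus: r(A) = 9. (Cross-check: r(A) ≤ ||A||_2 ≈ 9.0554; equality holds whenever A is normal, though it can also hold for some non-normal A.)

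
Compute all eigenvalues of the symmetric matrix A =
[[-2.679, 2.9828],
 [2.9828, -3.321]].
sigma(A) ≈ {-6, 0}

A is real symmetric, so its spectrum consists of real eigenvalues. Expanding the characteristic polynomial of the displayed matrix gives
  det(λ I - A) = p(λ) = λ^2 + (6)λ + (0).
Solving p(λ) = 0 yields eigenvalues ≈ -6, 0. (A is shown rounded to 4 decimals, so these recover the underlying integer eigenvalues to within that precision.)
Verification: the trace of A = -6 equals the sum of eigenvalues -6, and det(A) ≈ -0.0001 matches the eigenvalue product 0.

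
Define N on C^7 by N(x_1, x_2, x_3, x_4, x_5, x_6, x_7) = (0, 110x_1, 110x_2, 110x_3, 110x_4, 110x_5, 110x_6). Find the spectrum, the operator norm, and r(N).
sigma(N) = {0}; ||N|| = 110; r(N) = 0. (N is nilpotent with N^7 = 0.)

On C^7, N is a strictly lower-triangular matrix with 110 on the subdiagonal and zeros elsewhere, so its characteristic polynomial is lambda^7 and every eigenvalue is 0: sigma(N) = {0}. For the operator norm, N e_i = 110e_{i+1} for i = 1, ..., 6 and N e_7 = 0, so the singular values of N are 110 (with multiplicity 6) and 0; hence ||N|| = 110. The spectral radius r(N) = max|lambda| = 0. Note ||N|| > r(N) — characteristic of non-normal nilpotent operators. Indeed N^7 = 0.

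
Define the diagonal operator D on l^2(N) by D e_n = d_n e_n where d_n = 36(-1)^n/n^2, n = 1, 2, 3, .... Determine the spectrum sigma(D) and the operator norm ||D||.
sigma(D) = {36(-1)^n/n^2 : n ≥ 1} ∪ {0}; ||D|| = 36

A bounded diagonal operator on l^2 with diagonal entries d_n has spectrum equal to the closure of {d_n : n ≥ 1}: every d_n is an eigenvalue (with eigenvector e_n), so {d_n} ⊂ sigma(D); the spectrum is closed, so its closure is too; and for lambda not in the closure, (D - lambda I) has bounded inverse (the diagonal entries 1/(d_n - lambda) are bounded). For our sequence d_n = 36(-1)^n/n^2, n = 1, 2, 3, ...:
  - {d_n} = {36(-1)^n/n^2 : n ≥ 1}; the only limit point is 0
  - closure = {36(-1)^n/n^2 : n ≥ 1} ∪ {0}
For the norm: a diagonal operator has ||D|| = sup_n |d_n|. Here |d_n| = 36/n^2 is decreasing, so sup_n |d_n| = |d_1| = 36. So ||D|| = 36.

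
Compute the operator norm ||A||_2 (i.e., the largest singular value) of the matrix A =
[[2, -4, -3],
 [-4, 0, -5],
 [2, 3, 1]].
||A||_2 ≈ 7.1796 (= sqrt(largest eigenvalue of A^T A))

||A||_2 = sigma_max(A) = sqrt(lambda_max(A^T A)). Form the symmetric matrix M = A^T A =
[[24, -2, 16],
 [-2, 25, 15],
 [16, 15, 35]].
Its characteristic polynomial (trace, sum of principal 2x2 minors, determinant of M give the coefficients) is
  p(λ) = det(λ I - M) = λ^3 - 84λ^2 + 1830λ - 8100.
No integer candidate from the rational root theorem (±divisors of 8100) is a root, so the roots are irrational. The cubic discriminant is Δ = 553186800 > 0, so there are three distinct real roots. p(5) = -925 and p(6) = 72 have opposite signs, so a root lies in (5, 6); Newton's method refines it to λ ≈ 5.923. p(26) = 272 and p(27) = -243 have opposite signs, so a root lies in (26, 27); Newton's method refines it to λ ≈ 26.5303. p(51) = -603 and p(52) = 532 have opposite signs, so a root lies in (51, 52); Newton's method refines it to λ ≈ 51.5467. Check (Vieta): the three roots sum to 84, matching tr M = 84.
So the eigenvalues of A^T A are ≈ 5.923, 26.5303, 51.5467 (all ≥ 0, as they must be for A^T A). The largest is λ_max ≈ 51.5467, hence ||A||_2 = sqrt(λ_max) ≈ 7.1796.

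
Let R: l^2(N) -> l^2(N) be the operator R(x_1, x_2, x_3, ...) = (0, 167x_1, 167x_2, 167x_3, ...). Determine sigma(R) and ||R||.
sigma(R) = closed disk {z in C : |z| ≤ 167}; ||R|| = 167

Note R = 167·U where U is the unit right shift (U x)_k = x_{k-1} (with x_0 := 0); so ||R|| = 167||U|| and sigma(R) = 167·sigma(U). ||R x||^2 = sum_{k≥1} |167x_k|^2 = 27889||x||^2, so ||R|| = 167 and sigma(R) ⊂ {|z| ≤ 167}. For any |lambda| < 167, the equation (R - lambda I) x = 0 forces x_1 = 0, then 167x_k = lambda x_{k+1} ⇒ x = 0, so R has no eigenvalues. But (R - lambda I) is not surjective for |lambda| < 167: solving (R - lambda I) x = e_1 would require x_n proportional to (lambda/167)^(-n), which is not in l^2. So every |lambda| < 167 lies in the residual spectrum. The boundary |lambda| = 167 is in the approximate point spectrum (the spectrum is closed). Hence sigma(R) is the closed disk of radius 167.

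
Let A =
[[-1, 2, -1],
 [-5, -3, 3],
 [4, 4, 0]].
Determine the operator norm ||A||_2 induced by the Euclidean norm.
||A||_2 ≈ 8.3942 (= sqrt(largest eigenvalue of A^T A))

||A||_2 = sigma_max(A) = sqrt(lambda_max(A^T A)). Form the symmetric matrix M = A^T A =
[[42, 29, -14],
 [29, 29, -11],
 [-14, -11, 10]].
Its characteristic polynomial (trace, sum of principal 2x2 minors, determinant of M give the coefficients) is
  p(λ) = det(λ I - M) = λ^3 - 81λ^2 + 770λ - 1936.
No integer candidate from the rational root theorem (±divisors of 1936) is a root, so the roots are irrational. The cubic discriminant is Δ = 20676964 > 0, so there are three distinct real roots. p(4) = -88 and p(5) = 14 have opposite signs, so a root lies in (4, 5); Newton's method refines it to λ ≈ 4.734. p(5) = 14 and p(6) = -16 have opposite signs, so a root lies in (5, 6); Newton's method refines it to λ ≈ 5.8039. p(70) = -1936 and p(71) = 2324 have opposite signs, so a root lies in (70, 71); Newton's method refines it to λ ≈ 70.4621. Check (Vieta): the three roots sum to 81, matching tr M = 81.
So the eigenvalues of A^T A are ≈ 4.734, 5.8039, 70.4621 (all ≥ 0, as they must be for A^T A). The largest is λ_max ≈ 70.4621, hence ||A||_2 = sqrt(λ_max) ≈ 8.3942.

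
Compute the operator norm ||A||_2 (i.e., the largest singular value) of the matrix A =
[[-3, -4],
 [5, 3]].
||A||_2 = sqrt((59 + sqrt(2997))/2) ≈ 7.5414 (= sqrt(largest eigenvalue of A^T A))

||A||_2 = sigma_max(A) = sqrt(lambda_max(A^T A)). Form the symmetric matrix M = A^T A =
[[34, 27],
 [27, 25]].
Its characteristic polynomial (trace, determinant of M give the coefficients) is
  p(λ) = det(λ I - M) = λ^2 - 59λ + 121.
For λ^2 - 59λ + 121 the discriminant is 2997. It is nonnegative but not a perfect square, so the roots are real and irrational: λ = (59 ± sqrt(2997))/2 ≈ 56.8724, 2.1276.
So the eigenvalues of A^T A are ≈ 2.1276, 56.8724 (all ≥ 0, as they must be for A^T A). The largest is λ_max = (59 + sqrt(2997))/2 ≈ 56.8724, hence ||A||_2 = sqrt(λ_max) = sqrt((59 + sqrt(2997))/2) ≈ 7.5414.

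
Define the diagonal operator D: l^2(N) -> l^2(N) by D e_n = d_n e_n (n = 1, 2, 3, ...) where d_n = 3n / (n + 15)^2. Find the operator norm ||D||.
||D|| = 1/20 (attained at n = 15)

For D diagonal, ||D|| = sup_n |d_n|. Treat f(x) = 3x / (x + 15)^2 for real x > 0. By the quotient rule, f'(x) = 3(15 - x)/(x + 15)^3, which is positive for x < 15 and negative for x > 15. So f has a unique maximum at x = 15, and since 15 is a positive integer, the supremum over n ≥ 1 is attained at n = 15: d_15 = 3·15/(15 + 15)^2 = 3·15/900 = 1/20. Hence ||D|| = 1/20.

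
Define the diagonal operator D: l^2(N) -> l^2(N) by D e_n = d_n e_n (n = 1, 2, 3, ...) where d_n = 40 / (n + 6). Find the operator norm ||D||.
||D|| = 40/7 (attained at n = 1)

For D diagonal, ||D|| = sup_n |d_n| = sup_n 40/(n + 6). This is positive and strictly decreasing in n, so the supremum is attained at n = 1: d_1 = 40/(1 + 6) = 40/7. Hence ||D|| = 40/7.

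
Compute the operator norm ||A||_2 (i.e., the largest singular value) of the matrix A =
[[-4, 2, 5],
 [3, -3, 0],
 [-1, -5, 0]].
||A||_2 ≈ 7.6015 (= sqrt(largest eigenvalue of A^T A))

||A||_2 = sigma_max(A) = sqrt(lambda_max(A^T A)). Form the symmetric matrix M = A^T A =
[[26, -12, -20],
 [-12, 38, 10],
 [-20, 10, 25]].
Its characteristic polynomial (trace, sum of principal 2x2 minors, determinant of M give the coefficients) is
  p(λ) = det(λ I - M) = λ^3 - 89λ^2 + 1944λ - 8100.
No integer candidate from the rational root theorem (±divisors of 8100) is a root, so the roots are irrational. The cubic discriminant is Δ = 1161241920 > 0, so there are three distinct real roots. p(5) = -480 and p(6) = 576 have opposite signs, so a root lies in (5, 6); Newton's method refines it to λ ≈ 5.4376. p(25) = 500 and p(26) = -144 have opposite signs, so a root lies in (25, 26); Newton's method refines it to λ ≈ 25.7797. p(57) = -1260 and p(58) = 368 have opposite signs, so a root lies in (57, 58); Newton's method refines it to λ ≈ 57.7827. Check (Vieta): the three roots sum to 89, matching tr M = 89.
So the eigenvalues of A^T A are ≈ 5.4376, 25.7797, 57.7827 (all ≥ 0, as they must be for A^T A). The largest is λ_max ≈ 57.7827, hence ||A||_2 = sqrt(λ_max) ≈ 7.6015.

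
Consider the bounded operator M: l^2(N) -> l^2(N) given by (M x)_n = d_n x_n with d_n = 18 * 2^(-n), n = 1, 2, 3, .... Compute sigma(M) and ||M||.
sigma(M) = {18 * 2^(-n) : n ≥ 1} ∪ {0}; ||M|| = 9

A bounded diagonal operator on l^2 with diagonal entries d_n has spectrum equal to the closure of {d_n : n ≥ 1}: every d_n is an eigenvalue (with eigenvector e_n), so {d_n} ⊂ sigma(M); the spectrum is closed, so its closure is too; and for lambda not in the closure, (M - lambda I) has bounded inverse (the diagonal entries 1/(d_n - lambda) are bounded). For our sequence d_n = 18 * 2^(-n), n = 1, 2, 3, ...:
  - {d_n} = {18 * 2^(-n) : n ≥ 1}; the only limit point is 0
  - closure = {18 * 2^(-n) : n ≥ 1} ∪ {0}
For the norm: a diagonal operator has ||M|| = sup_n |d_n|. Here d_n = 18 * 2^(-n) is positive and decreasing, so sup_n |d_n| = d_1 = 18/2 = 9. So ||M|| = 9.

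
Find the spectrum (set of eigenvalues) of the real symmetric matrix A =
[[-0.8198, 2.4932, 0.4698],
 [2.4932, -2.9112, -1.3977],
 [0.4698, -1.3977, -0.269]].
sigma(A) ≈ {-5, 0, 1}

A is real symmetric, so its spectrum consists of real eigenvalues. Expanding the characteristic polynomial of the displayed matrix gives
  det(λ I - A) = p(λ) = λ^3 + (4)λ^2 + (-5)λ + (0).
Solving p(λ) = 0 yields eigenvalues ≈ -5, 0, 1. (A is shown rounded to 4 decimals, so these recover the underlying integer eigenvalues to within that precision.)
Verification: the trace of A = -4 equals the sum of eigenvalues -4, and det(A) ≈ -0.0001 matches the eigenvalue product 0.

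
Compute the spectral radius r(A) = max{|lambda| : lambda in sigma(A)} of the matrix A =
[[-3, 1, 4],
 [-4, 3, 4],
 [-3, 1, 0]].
r(A) ≈ 2.9182

The eigenvalues of A are the roots of its characteristic polynomial. With M = A (coefficients from the trace, the sum of principal 2x2 minors, and det A):
  p(λ) = det(λ I - M) = λ^3 + 3λ - 20.
No integer candidate from the rational root theorem (±divisors of 20) is a root, so the roots are irrational. The cubic discriminant is Δ = -10908 < 0, so there is one real root and a complex-conjugate pair. p(2) = -6 and p(3) = 16 have opposite signs, so a root lies in (2, 3); Newton's method refines it to λ ≈ 2.3486. Dividing out (λ - (2.3486)) leaves approximately λ^2 + 2.3486λ + 8.5158. For λ^2 + 2.3486λ + 8.5158 the discriminant is -28.5474. It is negative, so the remaining roots are the complex-conjugate pair λ ≈ -1.1743 ± 2.6715i. Their product equals the constant term, so |λ|^2 ≈ 8.5158 and |λ| ≈ 2.9182.
Thus the eigenvalues (to 4 decimals) are 2.3486 (modulus 2.3486); -1.1743 ± 2.6715i (modulus 2.9182). The spectral radius is the largest modulus: r(A) ≈ 2.9182. (Cross-check: r(A) ≤ ||A||_2 ≈ 8.4093; equality holds whenever A is normal, though it can also hold for some non-normal A.)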